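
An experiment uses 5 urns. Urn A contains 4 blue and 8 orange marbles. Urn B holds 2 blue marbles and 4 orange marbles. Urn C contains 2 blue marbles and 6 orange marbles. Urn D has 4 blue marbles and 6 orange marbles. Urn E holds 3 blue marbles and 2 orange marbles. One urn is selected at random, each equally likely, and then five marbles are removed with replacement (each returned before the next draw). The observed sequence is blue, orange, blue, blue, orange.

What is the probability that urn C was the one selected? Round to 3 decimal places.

0.089

The likelihood of the observed sequence under each hypothesis: P(data | urn A) = (4/12)(8/12)(4/12)(4/12)(8/12) = 0.016461; P(data | urn B) = (2/6)(4/6)(2/6)(2/6)(4/6) = 0.016461; P(data | urn C) = (2/8)(6/8)(2/8)(2/8)(6/8) = 0.0087891; P(data | urn D) = (4/10)(6/10)(4/10)(4/10)(6/10) = 0.02304; P(data | urn E) = (3/5)(2/5)(3/5)(3/5)(2/5) = 0.03456.
The prior-weighted likelihoods are 1/5 · 0.016461 = 0.0032922, 1/5 · 0.016461 = 0.0032922, 1/5 · 0.0087891 = 0.0017578, 1/5 · 0.02304 = 0.004608, 1/5 · 0.03456 = 0.006912; these sum to 0.019862.
Therefore the posterior P(urn C | data) = (0.0017578) / (0.019862) = 0.088501.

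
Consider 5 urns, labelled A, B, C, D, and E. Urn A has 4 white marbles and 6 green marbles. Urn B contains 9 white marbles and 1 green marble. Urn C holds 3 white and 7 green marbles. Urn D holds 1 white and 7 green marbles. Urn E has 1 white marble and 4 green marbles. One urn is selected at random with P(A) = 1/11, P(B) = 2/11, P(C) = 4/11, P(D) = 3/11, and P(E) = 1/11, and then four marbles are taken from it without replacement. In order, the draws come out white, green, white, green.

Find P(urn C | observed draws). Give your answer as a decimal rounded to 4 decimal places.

0.7368

Under each hypothesis, the probability of the observed sequence is: P(data | urn A) = (4/10)(6/9)(3/8)(5/7) = 1/14; P(data | urn B) = (9/10)(1/9)(8/8)(0/7) = 0; P(data | urn C) = (3/10)(7/9)(2/8)(6/7) = 1/20; P(data | urn D) = (1/8)(7/7)(0/6) = 0; P(data | urn E) = (1/5)(4/4)(0/3) = 0.
The prior-weighted likelihoods are 1/11 · 1/14 = 1/154, 2/11 · 0 = 0, 4/11 · 1/20 = 1/55, 3/11 · 0 = 0, 1/11 · 0 = 0; summing to 19/770.
Therefore the posterior P(urn C | data) = (1/55) / (19/770) = 14/19.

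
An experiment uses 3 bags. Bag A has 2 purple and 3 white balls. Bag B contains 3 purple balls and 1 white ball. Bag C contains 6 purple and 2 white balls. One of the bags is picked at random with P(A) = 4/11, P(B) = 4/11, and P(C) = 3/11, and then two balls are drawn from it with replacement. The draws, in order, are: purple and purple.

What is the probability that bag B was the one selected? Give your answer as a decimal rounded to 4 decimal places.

The likelihood of the observed sequence under each hypothesis: P(data | bag A) = (2/5)(2/5) = 0.16; P(data | bag B) = (3/4)(3/4) = 0.5625; P(data | bag C) = (6/8)(6/8) = 0.5625.
Multiplying each by its prior: 4/11 · 0.16 = 0.058182, 4/11 · 0.5625 = 0.20455, 3/11 · 0.5625 = 0.15341; with total 0.41614.
Hence P(bag B | data) = (0.20455) / (0.41614) = 0.49153.

0.4915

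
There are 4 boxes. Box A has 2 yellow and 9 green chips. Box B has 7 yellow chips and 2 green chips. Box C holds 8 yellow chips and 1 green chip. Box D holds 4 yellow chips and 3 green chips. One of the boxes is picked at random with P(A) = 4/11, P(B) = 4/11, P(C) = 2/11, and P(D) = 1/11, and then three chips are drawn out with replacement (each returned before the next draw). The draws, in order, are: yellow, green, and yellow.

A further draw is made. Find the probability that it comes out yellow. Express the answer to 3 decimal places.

0.701

The likelihood of the observed sequence under each hypothesis: P(data | box A) = (2/11)(9/11)(2/11) = 0.027047; P(data | box B) = (7/9)(2/9)(7/9) = 0.13443; P(data | box C) = (8/9)(1/9)(8/9) = 0.087791; P(data | box D) = (4/7)(3/7)(4/7) = 0.13994.
The prior-weighted likelihoods are 4/11 · 0.027047 = 0.0098354, 4/11 · 0.13443 = 0.048884, 2/11 · 0.087791 = 0.015962, 1/11 · 0.13994 = 0.012722; with total 0.087403.
Normalising, the posterior is P(box A | data) = 0.11253, P(box B | data) = 0.55929, P(box C | data) = 0.18263, P(box D | data) = 0.14555.
So P(yellow next | data) = Σ P(yellow next | H) P(H | data) = (2/11)(0.11253) + (7/9)(0.55929) + (8/9)(0.18263) + (4/7)(0.14555) = 0.70097.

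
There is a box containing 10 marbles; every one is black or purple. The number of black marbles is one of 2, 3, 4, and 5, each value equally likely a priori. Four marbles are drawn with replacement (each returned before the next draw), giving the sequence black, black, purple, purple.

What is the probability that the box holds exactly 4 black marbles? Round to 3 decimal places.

Compute the likelihood of the observed sequence for each case: P(data | r = 2) = (2/10)(2/10)(8/10)(8/10) = 0.0256; P(data | r = 3) = (3/10)(3/10)(7/10)(7/10) = 0.0441; P(data | r = 4) = (4/10)(4/10)(6/10)(6/10) = 0.0576; P(data | r = 5) = (5/10)(5/10)(5/10)(5/10) = 0.0625.
Weighting by the prior gives 1/4 · 0.0256 = 0.0064, 1/4 · 0.0441 = 0.011025, 1/4 · 0.0576 = 0.0144, 1/4 · 0.0625 = 0.015625; with total 0.04745.
So P(r = 4 | data) = (0.0144) / (0.04745) = 0.30348.

0.303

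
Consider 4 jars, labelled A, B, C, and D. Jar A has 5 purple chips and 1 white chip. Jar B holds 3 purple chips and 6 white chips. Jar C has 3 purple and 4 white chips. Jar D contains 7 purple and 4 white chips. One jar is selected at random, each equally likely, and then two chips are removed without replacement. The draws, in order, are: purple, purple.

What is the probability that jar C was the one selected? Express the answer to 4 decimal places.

Under each hypothesis, the probability of the observed sequence is: P(data | jar A) = (5/6)(4/5) = 0.66667; P(data | jar B) = (3/9)(2/8) = 0.083333; P(data | jar C) = (3/7)(2/6) = 0.14286; P(data | jar D) = (7/11)(6/10) = 0.38182.
Weighting by the prior gives 1/4 · 0.66667 = 0.16667, 1/4 · 0.083333 = 0.020833, 1/4 · 0.14286 = 0.035714, 1/4 · 0.38182 = 0.095455; summing to 0.31867.
By Bayes' rule, P(jar C | data) = (0.035714) / (0.31867) = 0.11207.

0.1121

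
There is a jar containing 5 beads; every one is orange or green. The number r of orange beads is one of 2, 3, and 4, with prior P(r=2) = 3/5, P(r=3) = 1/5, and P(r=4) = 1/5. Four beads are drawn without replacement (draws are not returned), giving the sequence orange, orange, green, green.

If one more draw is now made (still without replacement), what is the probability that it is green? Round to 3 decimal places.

0.750

Compute the likelihood of the observed sequence for each case: P(data | r = 2) = (2/5)(1/4)(3/3)(2/2) = 1/10; P(data | r = 3) = (3/5)(2/4)(2/3)(1/2) = 1/10; P(data | r = 4) = (4/5)(3/4)(1/3)(0/2) = 0.
The prior-weighted likelihoods are 3/5 · 1/10 = 3/50, 1/5 · 1/10 = 1/50, 1/5 · 0 = 0; with total 2/25.
Dividing through by the total gives posterior P(r = 2 | data) = 3/4, P(r = 3 | data) = 1/4, P(r = 4 | data) = 0.
Averaging over the posterior, P(green next | data) = (1)(3/4) + (0)(1/4) = 3/4.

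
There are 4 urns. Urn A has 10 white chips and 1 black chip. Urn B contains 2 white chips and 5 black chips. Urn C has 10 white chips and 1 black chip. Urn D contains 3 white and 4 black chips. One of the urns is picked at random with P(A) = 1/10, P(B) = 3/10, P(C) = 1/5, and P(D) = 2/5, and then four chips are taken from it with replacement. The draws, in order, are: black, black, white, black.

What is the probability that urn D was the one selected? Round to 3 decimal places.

0.504

Under each hypothesis, the probability of the observed sequence is: P(data | urn A) = (1/11)(1/11)(10/11)(1/11) = 0.00068301; P(data | urn B) = (5/7)(5/7)(2/7)(5/7) = 0.10412; P(data | urn C) = (1/11)(1/11)(10/11)(1/11) = 0.00068301; P(data | urn D) = (4/7)(4/7)(3/7)(4/7) = 0.079967.
Multiplying each by its prior: 1/10 · 0.00068301 = 6.8301e-05, 3/10 · 0.10412 = 0.031237, 1/5 · 0.00068301 = 0.0001366, 2/5 · 0.079967 = 0.031987; these sum to 0.063429.
By Bayes' rule, P(urn D | data) = (0.031987) / (0.063429) = 0.50429.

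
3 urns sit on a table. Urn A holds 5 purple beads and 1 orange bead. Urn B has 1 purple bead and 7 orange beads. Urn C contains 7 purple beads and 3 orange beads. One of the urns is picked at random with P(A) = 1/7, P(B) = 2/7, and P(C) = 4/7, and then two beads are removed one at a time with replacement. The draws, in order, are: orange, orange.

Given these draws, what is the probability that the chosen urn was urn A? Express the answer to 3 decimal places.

0.014

Under each hypothesis, the probability of the observed sequence is: P(data | urn A) = (1/6)(1/6) = 0.027778; P(data | urn B) = (7/8)(7/8) = 0.76562; P(data | urn C) = (3/10)(3/10) = 0.09.
Weighting by the prior gives 1/7 · 0.027778 = 0.0039683, 2/7 · 0.76562 = 0.21875, 4/7 · 0.09 = 0.051429; these sum to 0.27415.
Therefore the posterior P(urn A | data) = (0.0039683) / (0.27415) = 0.014475.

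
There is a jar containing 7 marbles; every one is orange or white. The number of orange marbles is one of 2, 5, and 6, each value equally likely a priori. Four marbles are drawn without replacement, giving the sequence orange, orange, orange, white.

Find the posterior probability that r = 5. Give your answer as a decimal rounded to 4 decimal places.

0.5000

Compute the likelihood of the observed sequence for each case: P(data | r = 2) = (2/7)(1/6)(0/5) = 0; P(data | r = 5) = (5/7)(4/6)(3/5)(2/4) = 1/7; P(data | r = 6) = (6/7)(5/6)(4/5)(1/4) = 1/7.
The prior-weighted likelihoods are 1/3 · 0 = 0, 1/3 · 1/7 = 1/21, 1/3 · 1/7 = 1/21; summing to 2/21.
By Bayes' rule, P(r = 5 | data) = (1/21) / (2/21) = 1/2.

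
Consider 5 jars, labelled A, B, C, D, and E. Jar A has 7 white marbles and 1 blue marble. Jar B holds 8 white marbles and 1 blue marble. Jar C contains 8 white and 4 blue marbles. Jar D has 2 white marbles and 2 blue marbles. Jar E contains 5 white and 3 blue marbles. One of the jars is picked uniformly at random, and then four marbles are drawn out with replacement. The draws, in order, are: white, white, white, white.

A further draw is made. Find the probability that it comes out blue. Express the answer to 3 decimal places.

0.183

For each hypothesis, P(data | H) works out to: P(data | jar A) = (7/8)(7/8)(7/8)(7/8) = 0.58618; P(data | jar B) = (8/9)(8/9)(8/9)(8/9) = 0.6243; P(data | jar C) = (8/12)(8/12)(8/12)(8/12) = 0.19753; P(data | jar D) = (2/4)(2/4)(2/4)(2/4) = 0.0625; P(data | jar E) = (5/8)(5/8)(5/8)(5/8) = 0.15259.
The prior-weighted likelihoods are 1/5 · 0.58618 = 0.11724, 1/5 · 0.6243 = 0.12486, 1/5 · 0.19753 = 0.039506, 1/5 · 0.0625 = 0.0125, 1/5 · 0.15259 = 0.030518; these sum to 0.32462.
Dividing through by the total gives posterior P(jar A | data) = 0.36115, P(jar B | data) = 0.38463, P(jar C | data) = 0.1217, P(jar D | data) = 0.038507, P(jar E | data) = 0.09401.
So P(blue next | data) = Σ P(blue next | H) P(H | data) = (1/8)(0.36115) + (1/9)(0.38463) + (1/3)(0.1217) + (1/2)(0.038507) + (3/8)(0.09401) = 0.18295.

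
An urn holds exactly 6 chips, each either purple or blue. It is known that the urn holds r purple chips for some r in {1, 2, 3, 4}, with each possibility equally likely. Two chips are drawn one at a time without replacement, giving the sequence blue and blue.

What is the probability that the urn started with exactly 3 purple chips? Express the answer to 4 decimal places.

0.1500

The likelihood of the observed sequence under each hypothesis: P(data | r = 1) = (5/6)(4/5) = 2/3; P(data | r = 2) = (4/6)(3/5) = 2/5; P(data | r = 3) = (3/6)(2/5) = 1/5; P(data | r = 4) = (2/6)(1/5) = 1/15.
The prior-weighted likelihoods are 1/4 · 2/3 = 1/6, 1/4 · 2/5 = 1/10, 1/4 · 1/5 = 1/20, 1/4 · 1/15 = 1/60; with total 1/3.
Therefore the posterior P(r = 3 | data) = (1/20) / (1/3) = 3/20.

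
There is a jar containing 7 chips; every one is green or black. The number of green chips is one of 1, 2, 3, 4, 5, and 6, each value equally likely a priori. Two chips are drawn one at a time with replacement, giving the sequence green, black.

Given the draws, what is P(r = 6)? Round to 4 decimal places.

Under each hypothesis, the probability of the observed sequence is: P(data | r = 1) = (1/7)(6/7) = 6/49; P(data | r = 2) = (2/7)(5/7) = 10/49; P(data | r = 3) = (3/7)(4/7) = 12/49; P(data | r = 4) = (4/7)(3/7) = 12/49; P(data | r = 5) = (5/7)(2/7) = 10/49; P(data | r = 6) = (6/7)(1/7) = 6/49.
Weighting by the prior gives 1/6 · 6/49 = 1/49, 1/6 · 10/49 = 5/147, 1/6 · 12/49 = 2/49, 1/6 · 12/49 = 2/49, 1/6 · 10/49 = 5/147, 1/6 · 6/49 = 1/49; these sum to 4/21.
Therefore the posterior P(r = 6 | data) = (1/49) / (4/21) = 3/28.

0.1071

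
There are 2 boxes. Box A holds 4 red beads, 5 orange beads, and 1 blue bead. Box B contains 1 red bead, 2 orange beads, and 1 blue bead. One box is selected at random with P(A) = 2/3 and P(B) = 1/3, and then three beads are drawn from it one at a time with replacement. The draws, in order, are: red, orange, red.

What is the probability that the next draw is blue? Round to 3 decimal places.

0.125

The likelihood of the observed sequence under each hypothesis: P(data | box A) = (4/10)(5/10)(4/10) = 2/25; P(data | box B) = (1/4)(2/4)(1/4) = 1/32.
Multiplying each by its prior: 2/3 · 2/25 = 4/75, 1/3 · 1/32 = 1/96; these sum to 51/800.
The posterior is then P(box A | data) = 0.8366, P(box B | data) = 0.1634.
Averaging over the posterior, P(blue next | data) = (1/10)(0.8366) + (1/4)(0.1634) = 0.12451.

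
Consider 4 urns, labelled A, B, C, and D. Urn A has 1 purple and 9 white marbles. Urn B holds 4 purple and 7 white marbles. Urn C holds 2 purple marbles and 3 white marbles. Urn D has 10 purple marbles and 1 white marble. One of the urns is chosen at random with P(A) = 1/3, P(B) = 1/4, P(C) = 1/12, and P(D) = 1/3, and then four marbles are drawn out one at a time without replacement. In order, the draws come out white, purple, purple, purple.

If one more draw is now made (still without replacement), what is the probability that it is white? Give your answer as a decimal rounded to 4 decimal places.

The likelihood of the observed sequence under each hypothesis: P(data | urn A) = (9/10)(1/9)(0/8) = 0; P(data | urn B) = (7/11)(4/10)(3/9)(2/8) = 0.021212; P(data | urn C) = (3/5)(2/4)(1/3)(0/2) = 0; P(data | urn D) = (1/11)(10/10)(9/9)(8/8) = 0.090909.
Multiplying each by its prior: 1/3 · 0 = 0, 1/4 · 0.021212 = 0.005303, 1/12 · 0 = 0, 1/3 · 0.090909 = 0.030303; these sum to 0.035606.
Normalising, the posterior is P(urn A | data) = 0, P(urn B | data) = 0.14894, P(urn C | data) = 0, P(urn D | data) = 0.85106.
The predictive probability is P(white next | data) = (6/7)(0.14894) + (0)(0.85106) = 0.12766.

0.1277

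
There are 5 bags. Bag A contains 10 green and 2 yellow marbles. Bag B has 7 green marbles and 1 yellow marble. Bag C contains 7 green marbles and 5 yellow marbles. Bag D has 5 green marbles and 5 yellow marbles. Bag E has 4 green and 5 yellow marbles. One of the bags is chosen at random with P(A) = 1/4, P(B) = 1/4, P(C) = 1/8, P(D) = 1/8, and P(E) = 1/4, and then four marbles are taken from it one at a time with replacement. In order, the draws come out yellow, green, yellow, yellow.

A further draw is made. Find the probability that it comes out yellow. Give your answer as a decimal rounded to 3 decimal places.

0.504

For each hypothesis, P(data | H) works out to: P(data | bag A) = (2/12)(10/12)(2/12)(2/12) = 0.003858; P(data | bag B) = (1/8)(7/8)(1/8)(1/8) = 0.001709; P(data | bag C) = (5/12)(7/12)(5/12)(5/12) = 0.042197; P(data | bag D) = (5/10)(5/10)(5/10)(5/10) = 0.0625; P(data | bag E) = (5/9)(4/9)(5/9)(5/9) = 0.076208.
Multiplying each by its prior: 1/4 · 0.003858 = 0.00096451, 1/4 · 0.001709 = 0.00042725, 1/8 · 0.042197 = 0.0052746, 1/8 · 0.0625 = 0.0078125, 1/4 · 0.076208 = 0.019052; these sum to 0.033531.
The posterior is then P(bag A | data) = 0.028765, P(bag B | data) = 0.012742, P(bag C | data) = 0.15731, P(bag D | data) = 0.23299, P(bag E | data) = 0.56819.
Averaging over the posterior, P(yellow next | data) = (1/6)(0.028765) + (1/8)(0.012742) + (5/12)(0.15731) + (1/2)(0.23299) + (5/9)(0.56819) = 0.50409.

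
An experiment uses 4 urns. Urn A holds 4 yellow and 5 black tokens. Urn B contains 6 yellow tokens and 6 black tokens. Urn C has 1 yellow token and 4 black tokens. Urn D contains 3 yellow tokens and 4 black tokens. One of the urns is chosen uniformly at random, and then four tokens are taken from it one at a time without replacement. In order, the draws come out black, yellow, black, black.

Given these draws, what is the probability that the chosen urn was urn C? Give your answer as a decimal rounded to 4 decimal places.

0.4698

The likelihood of the observed sequence under each hypothesis: P(data | urn A) = (5/9)(4/8)(4/7)(3/6) = 0.079365; P(data | urn B) = (6/12)(6/11)(5/10)(4/9) = 0.060606; P(data | urn C) = (4/5)(1/4)(3/3)(2/2) = 0.2; P(data | urn D) = (4/7)(3/6)(3/5)(2/4) = 0.085714.
Multiplying each by its prior: 1/4 · 0.079365 = 0.019841, 1/4 · 0.060606 = 0.015152, 1/4 · 0.2 = 0.05, 1/4 · 0.085714 = 0.021429; these sum to 0.10642.
Therefore the posterior P(urn C | data) = (0.05) / (0.10642) = 0.46983.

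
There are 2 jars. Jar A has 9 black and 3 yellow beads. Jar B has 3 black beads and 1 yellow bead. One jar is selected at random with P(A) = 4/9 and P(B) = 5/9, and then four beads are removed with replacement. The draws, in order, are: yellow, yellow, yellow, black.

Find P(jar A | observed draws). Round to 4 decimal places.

For each hypothesis, P(data | H) works out to: P(data | jar A) = (3/12)(3/12)(3/12)(9/12) = 3/256; P(data | jar B) = (1/4)(1/4)(1/4)(3/4) = 3/256.
Weighting by the prior gives 4/9 · 3/256 = 1/192, 5/9 · 3/256 = 5/768; summing to 3/256.
By Bayes' rule, P(jar A | data) = (1/192) / (3/256) = 4/9.

0.4444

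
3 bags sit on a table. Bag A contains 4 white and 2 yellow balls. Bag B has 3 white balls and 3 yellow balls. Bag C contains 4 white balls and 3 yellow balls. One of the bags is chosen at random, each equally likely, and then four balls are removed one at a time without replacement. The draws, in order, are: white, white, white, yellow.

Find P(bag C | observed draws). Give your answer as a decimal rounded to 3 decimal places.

0.319

Under each hypothesis, the probability of the observed sequence is: P(data | bag A) = (4/6)(3/5)(2/4)(2/3) = 0.13333; P(data | bag B) = (3/6)(2/5)(1/4)(3/3) = 0.05; P(data | bag C) = (4/7)(3/6)(2/5)(3/4) = 0.085714.
Multiplying each by its prior: 1/3 · 0.13333 = 0.044444, 1/3 · 0.05 = 0.016667, 1/3 · 0.085714 = 0.028571; with total 0.089683.
By Bayes' rule, P(bag C | data) = (0.028571) / (0.089683) = 0.31858.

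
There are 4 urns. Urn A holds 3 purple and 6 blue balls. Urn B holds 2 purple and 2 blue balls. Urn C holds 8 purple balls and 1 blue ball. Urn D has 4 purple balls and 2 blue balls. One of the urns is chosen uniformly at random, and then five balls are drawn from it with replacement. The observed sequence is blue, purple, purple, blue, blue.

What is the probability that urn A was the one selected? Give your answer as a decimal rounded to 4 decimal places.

Under each hypothesis, the probability of the observed sequence is: P(data | urn A) = (6/9)(3/9)(3/9)(6/9)(6/9) = 0.032922; P(data | urn B) = (2/4)(2/4)(2/4)(2/4)(2/4) = 0.03125; P(data | urn C) = (1/9)(8/9)(8/9)(1/9)(1/9) = 0.0010838; P(data | urn D) = (2/6)(4/6)(4/6)(2/6)(2/6) = 0.016461.
Weighting by the prior gives 1/4 · 0.032922 = 0.0082305, 1/4 · 0.03125 = 0.0078125, 1/4 · 0.0010838 = 0.00027096, 1/4 · 0.016461 = 0.0041152; summing to 0.020429.
Hence P(urn A | data) = (0.0082305) / (0.020429) = 0.40288.

0.4029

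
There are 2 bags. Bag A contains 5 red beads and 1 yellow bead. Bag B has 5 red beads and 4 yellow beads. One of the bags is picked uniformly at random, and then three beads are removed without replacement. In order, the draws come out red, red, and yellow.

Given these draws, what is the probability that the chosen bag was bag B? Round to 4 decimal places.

For each hypothesis, P(data | H) works out to: P(data | bag A) = (5/6)(4/5)(1/4) = 1/6; P(data | bag B) = (5/9)(4/8)(4/7) = 10/63.
Weighting by the prior gives 1/2 · 1/6 = 1/12, 1/2 · 10/63 = 5/63; summing to 41/252.
By Bayes' rule, P(bag B | data) = (5/63) / (41/252) = 20/41.

0.4878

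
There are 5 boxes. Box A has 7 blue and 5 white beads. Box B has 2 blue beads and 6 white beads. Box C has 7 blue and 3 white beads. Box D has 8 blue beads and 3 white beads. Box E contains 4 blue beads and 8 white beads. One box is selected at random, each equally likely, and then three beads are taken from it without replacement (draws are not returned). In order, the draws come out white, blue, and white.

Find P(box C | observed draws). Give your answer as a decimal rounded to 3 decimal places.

Under each hypothesis, the probability of the observed sequence is: P(data | box A) = (5/12)(7/11)(4/10) = 0.10606; P(data | box B) = (6/8)(2/7)(5/6) = 0.17857; P(data | box C) = (3/10)(7/9)(2/8) = 0.058333; P(data | box D) = (3/11)(8/10)(2/9) = 0.048485; P(data | box E) = (8/12)(4/11)(7/10) = 0.1697.
The prior-weighted likelihoods are 1/5 · 0.10606 = 0.021212, 1/5 · 0.17857 = 0.035714, 1/5 · 0.058333 = 0.011667, 1/5 · 0.048485 = 0.009697, 1/5 · 0.1697 = 0.033939; with total 0.11223.
By Bayes' rule, P(box C | data) = (0.011667) / (0.11223) = 0.10395.

0.104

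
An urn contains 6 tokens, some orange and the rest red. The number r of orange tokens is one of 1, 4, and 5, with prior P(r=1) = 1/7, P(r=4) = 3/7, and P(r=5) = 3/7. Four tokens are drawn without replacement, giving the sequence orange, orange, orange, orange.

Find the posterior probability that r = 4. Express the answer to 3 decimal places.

For each hypothesis, P(data | H) works out to: P(data | r = 1) = (1/6)(0/5) = 0; P(data | r = 4) = (4/6)(3/5)(2/4)(1/3) = 1/15; P(data | r = 5) = (5/6)(4/5)(3/4)(2/3) = 1/3.
Weighting by the prior gives 1/7 · 0 = 0, 3/7 · 1/15 = 1/35, 3/7 · 1/3 = 1/7; with total 6/35.
By Bayes' rule, P(r = 4 | data) = (1/35) / (6/35) = 1/6.

0.167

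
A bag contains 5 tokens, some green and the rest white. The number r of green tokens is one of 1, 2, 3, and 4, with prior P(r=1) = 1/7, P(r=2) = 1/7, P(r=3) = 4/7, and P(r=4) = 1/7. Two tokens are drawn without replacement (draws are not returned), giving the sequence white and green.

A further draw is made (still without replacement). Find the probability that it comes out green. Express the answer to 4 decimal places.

0.5789

Under each hypothesis, the probability of the observed sequence is: P(data | r = 1) = (4/5)(1/4) = 1/5; P(data | r = 2) = (3/5)(2/4) = 3/10; P(data | r = 3) = (2/5)(3/4) = 3/10; P(data | r = 4) = (1/5)(4/4) = 1/5.
Multiplying each by its prior: 1/7 · 1/5 = 1/35, 1/7 · 3/10 = 3/70, 4/7 · 3/10 = 6/35, 1/7 · 1/5 = 1/35; summing to 19/70.
The posterior is then P(r = 1 | data) = 2/19, P(r = 2 | data) = 3/19, P(r = 3 | data) = 12/19, P(r = 4 | data) = 2/19.
Averaging over the posterior, P(green next | data) = (0)(2/19) + (1/3)(3/19) + (2/3)(12/19) + (1)(2/19) = 11/19.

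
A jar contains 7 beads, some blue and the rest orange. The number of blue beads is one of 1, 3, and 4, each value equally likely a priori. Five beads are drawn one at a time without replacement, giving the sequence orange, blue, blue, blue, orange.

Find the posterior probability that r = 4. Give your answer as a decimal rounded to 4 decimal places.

0.6667

The likelihood of the observed sequence under each hypothesis: P(data | r = 1) = (6/7)(1/6)(0/5) = 0; P(data | r = 3) = (4/7)(3/6)(2/5)(1/4)(3/3) = 1/35; P(data | r = 4) = (3/7)(4/6)(3/5)(2/4)(2/3) = 2/35.
Weighting by the prior gives 1/3 · 0 = 0, 1/3 · 1/35 = 1/105, 1/3 · 2/35 = 2/105; summing to 1/35.
By Bayes' rule, P(r = 4 | data) = (2/105) / (1/35) = 2/3.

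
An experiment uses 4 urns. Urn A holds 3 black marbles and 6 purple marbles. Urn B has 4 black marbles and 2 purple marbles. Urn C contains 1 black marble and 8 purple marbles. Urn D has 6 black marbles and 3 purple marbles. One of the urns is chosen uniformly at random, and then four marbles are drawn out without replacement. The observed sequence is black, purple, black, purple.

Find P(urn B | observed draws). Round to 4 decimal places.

The likelihood of the observed sequence under each hypothesis: P(data | urn A) = (3/9)(6/8)(2/7)(5/6) = 5/84; P(data | urn B) = (4/6)(2/5)(3/4)(1/3) = 1/15; P(data | urn C) = (1/9)(8/8)(0/7) = 0; P(data | urn D) = (6/9)(3/8)(5/7)(2/6) = 5/84.
The prior-weighted likelihoods are 1/4 · 5/84 = 5/336, 1/4 · 1/15 = 1/60, 1/4 · 0 = 0, 1/4 · 5/84 = 5/336; with total 13/280.
By Bayes' rule, P(urn B | data) = (1/60) / (13/280) = 14/39.

0.3590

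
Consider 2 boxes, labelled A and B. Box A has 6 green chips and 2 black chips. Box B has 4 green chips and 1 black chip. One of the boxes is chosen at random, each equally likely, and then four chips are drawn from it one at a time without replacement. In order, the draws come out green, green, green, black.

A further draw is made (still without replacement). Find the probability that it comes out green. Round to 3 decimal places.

0.896

The likelihood of the observed sequence under each hypothesis: P(data | box A) = (6/8)(5/7)(4/6)(2/5) = 1/7; P(data | box B) = (4/5)(3/4)(2/3)(1/2) = 1/5.
The prior-weighted likelihoods are 1/2 · 1/7 = 1/14, 1/2 · 1/5 = 1/10; summing to 6/35.
The posterior is then P(box A | data) = 5/12, P(box B | data) = 7/12.
So P(green next | data) = Σ P(green next | H) P(H | data) = (3/4)(5/12) + (1)(7/12) = 43/48.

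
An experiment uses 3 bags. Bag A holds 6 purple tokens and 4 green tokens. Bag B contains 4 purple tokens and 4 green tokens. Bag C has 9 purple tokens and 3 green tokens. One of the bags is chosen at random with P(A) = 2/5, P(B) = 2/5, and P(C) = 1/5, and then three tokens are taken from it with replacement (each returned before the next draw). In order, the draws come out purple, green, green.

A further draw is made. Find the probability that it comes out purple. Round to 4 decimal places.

0.5632

For each hypothesis, P(data | H) works out to: P(data | bag A) = (6/10)(4/10)(4/10) = 0.096; P(data | bag B) = (4/8)(4/8)(4/8) = 0.125; P(data | bag C) = (9/12)(3/12)(3/12) = 0.046875.
The prior-weighted likelihoods are 2/5 · 0.096 = 0.0384, 2/5 · 0.125 = 0.05, 1/5 · 0.046875 = 0.009375; with total 0.097775.
Dividing through by the total gives posterior P(bag A | data) = 0.39274, P(bag B | data) = 0.51138, P(bag C | data) = 0.095883.
Averaging over the posterior, P(purple next | data) = (3/5)(0.39274) + (1/2)(0.51138) + (3/4)(0.095883) = 0.56324.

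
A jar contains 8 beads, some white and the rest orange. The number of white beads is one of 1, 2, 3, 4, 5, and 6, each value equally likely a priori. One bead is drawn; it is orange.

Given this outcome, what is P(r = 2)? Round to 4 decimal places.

Under each hypothesis, the probability of this draw is: P(data | r = 1) = (7/8) = 7/8; P(data | r = 2) = (6/8) = 3/4; P(data | r = 3) = (5/8) = 5/8; P(data | r = 4) = (4/8) = 1/2; P(data | r = 5) = (3/8) = 3/8; P(data | r = 6) = (2/8) = 1/4.
Multiplying each by its prior: 1/6 · 7/8 = 7/48, 1/6 · 3/4 = 1/8, 1/6 · 5/8 = 5/48, 1/6 · 1/2 = 1/12, 1/6 · 3/8 = 1/16, 1/6 · 1/4 = 1/24; with total 9/16.
By Bayes' rule, P(r = 2 | data) = (1/8) / (9/16) = 2/9.

0.2222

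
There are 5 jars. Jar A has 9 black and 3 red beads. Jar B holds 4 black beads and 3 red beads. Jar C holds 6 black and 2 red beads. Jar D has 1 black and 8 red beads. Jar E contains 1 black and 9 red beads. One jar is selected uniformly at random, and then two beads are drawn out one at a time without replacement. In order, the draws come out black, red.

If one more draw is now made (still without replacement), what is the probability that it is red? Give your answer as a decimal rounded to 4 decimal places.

0.4391

The likelihood of the observed sequence under each hypothesis: P(data | jar A) = (9/12)(3/11) = 0.20455; P(data | jar B) = (4/7)(3/6) = 0.28571; P(data | jar C) = (6/8)(2/7) = 0.21429; P(data | jar D) = (1/9)(8/8) = 0.11111; P(data | jar E) = (1/10)(9/9) = 0.1.
The prior-weighted likelihoods are 1/5 · 0.20455 = 0.040909, 1/5 · 0.28571 = 0.057143, 1/5 · 0.21429 = 0.042857, 1/5 · 0.11111 = 0.022222, 1/5 · 0.1 = 0.02; with total 0.18313.
Dividing through by the total gives posterior P(jar A | data) = 0.22339, P(jar B | data) = 0.31203, P(jar C | data) = 0.23402, P(jar D | data) = 0.12135, P(jar E | data) = 0.10921.
The predictive probability is P(red next | data) = (1/5)(0.22339) + (2/5)(0.31203) + (1/6)(0.23402) + (1)(0.12135) + (1)(0.10921) = 0.43905.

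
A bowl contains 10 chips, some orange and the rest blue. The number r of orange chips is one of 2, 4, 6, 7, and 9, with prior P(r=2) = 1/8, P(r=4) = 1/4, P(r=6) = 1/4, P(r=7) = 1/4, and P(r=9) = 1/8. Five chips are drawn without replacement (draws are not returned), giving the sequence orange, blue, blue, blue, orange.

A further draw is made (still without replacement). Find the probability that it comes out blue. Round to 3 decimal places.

0.489

Compute the likelihood of the observed sequence for each case: P(data | r = 2) = (2/10)(8/9)(7/8)(6/7)(1/6) = 0.022222; P(data | r = 4) = (4/10)(6/9)(5/8)(4/7)(3/6) = 0.047619; P(data | r = 6) = (6/10)(4/9)(3/8)(2/7)(5/6) = 0.02381; P(data | r = 7) = (7/10)(3/9)(2/8)(1/7)(6/6) = 0.0083333; P(data | r = 9) = (9/10)(1/9)(0/8) = 0.
Multiplying each by its prior: 1/8 · 0.022222 = 0.0027778, 1/4 · 0.047619 = 0.011905, 1/4 · 0.02381 = 0.0059524, 1/4 · 0.0083333 = 0.0020833, 1/8 · 0 = 0; with total 0.022718.
Dividing through by the total gives posterior P(r = 2 | data) = 0.12227, P(r = 4 | data) = 0.52402, P(r = 6 | data) = 0.26201, P(r = 7 | data) = 0.091703, P(r = 9 | data) = 0.
Averaging over the posterior, P(blue next | data) = (1)(0.12227) + (3/5)(0.52402) + (1/5)(0.26201) + (0)(0.091703) = 0.48908.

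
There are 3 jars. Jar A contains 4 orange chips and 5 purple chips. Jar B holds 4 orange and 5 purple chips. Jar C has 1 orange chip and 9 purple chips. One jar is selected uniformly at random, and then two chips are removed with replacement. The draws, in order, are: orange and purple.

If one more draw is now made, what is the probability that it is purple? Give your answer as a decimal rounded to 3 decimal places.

0.609

Under each hypothesis, the probability of the observed sequence is: P(data | jar A) = (4/9)(5/9) = 0.24691; P(data | jar B) = (4/9)(5/9) = 0.24691; P(data | jar C) = (1/10)(9/10) = 0.09.
The prior-weighted likelihoods are 1/3 · 0.24691 = 0.082305, 1/3 · 0.24691 = 0.082305, 1/3 · 0.09 = 0.03; these sum to 0.19461.
Dividing through by the total gives posterior P(jar A | data) = 0.42292, P(jar B | data) = 0.42292, P(jar C | data) = 0.15416.
The predictive probability is P(purple next | data) = (5/9)(0.42292) + (5/9)(0.42292) + (9/10)(0.15416) = 0.60865.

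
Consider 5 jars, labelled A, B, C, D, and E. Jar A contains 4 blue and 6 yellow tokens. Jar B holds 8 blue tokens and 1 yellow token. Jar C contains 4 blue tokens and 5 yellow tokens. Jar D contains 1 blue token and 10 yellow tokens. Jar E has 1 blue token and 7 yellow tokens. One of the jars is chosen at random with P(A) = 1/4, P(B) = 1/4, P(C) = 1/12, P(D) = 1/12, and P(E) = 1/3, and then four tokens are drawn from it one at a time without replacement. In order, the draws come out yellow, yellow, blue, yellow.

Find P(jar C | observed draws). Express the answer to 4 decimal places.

For each hypothesis, P(data | H) works out to: P(data | jar A) = (6/10)(5/9)(4/8)(4/7) = 0.095238; P(data | jar B) = (1/9)(0/8) = 0; P(data | jar C) = (5/9)(4/8)(4/7)(3/6) = 0.079365; P(data | jar D) = (10/11)(9/10)(1/9)(8/8) = 0.090909; P(data | jar E) = (7/8)(6/7)(1/6)(5/5) = 0.125.
Weighting by the prior gives 1/4 · 0.095238 = 0.02381, 1/4 · 0 = 0, 1/12 · 0.079365 = 0.0066138, 1/12 · 0.090909 = 0.0075758, 1/3 · 0.125 = 0.041667; these sum to 0.079666.
By Bayes' rule, P(jar C | data) = (0.0066138) / (0.079666) = 0.083019.

0.0830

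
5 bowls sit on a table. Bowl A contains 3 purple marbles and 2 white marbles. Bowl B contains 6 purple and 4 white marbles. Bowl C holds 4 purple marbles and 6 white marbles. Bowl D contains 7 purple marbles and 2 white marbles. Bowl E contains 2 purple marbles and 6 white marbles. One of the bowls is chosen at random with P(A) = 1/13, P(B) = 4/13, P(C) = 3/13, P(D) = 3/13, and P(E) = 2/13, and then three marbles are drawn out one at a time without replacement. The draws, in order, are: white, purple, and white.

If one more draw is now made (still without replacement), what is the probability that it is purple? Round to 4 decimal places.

For each hypothesis, P(data | H) works out to: P(data | bowl A) = (2/5)(3/4)(1/3) = 0.1; P(data | bowl B) = (4/10)(6/9)(3/8) = 0.1; P(data | bowl C) = (6/10)(4/9)(5/8) = 0.16667; P(data | bowl D) = (2/9)(7/8)(1/7) = 0.027778; P(data | bowl E) = (6/8)(2/7)(5/6) = 0.17857.
Multiplying each by its prior: 1/13 · 0.1 = 0.0076923, 4/13 · 0.1 = 0.030769, 3/13 · 0.16667 = 0.038462, 3/13 · 0.027778 = 0.0064103, 2/13 · 0.17857 = 0.027473; with total 0.11081.
Dividing through by the total gives posterior P(bowl A | data) = 0.069421, P(bowl B | data) = 0.27769, P(bowl C | data) = 0.34711, P(bowl D | data) = 0.057851, P(bowl E | data) = 0.24793.
Averaging over the posterior, P(purple next | data) = (1)(0.069421) + (5/7)(0.27769) + (3/7)(0.34711) + (1)(0.057851) + (1/5)(0.24793) = 0.52397.

0.5240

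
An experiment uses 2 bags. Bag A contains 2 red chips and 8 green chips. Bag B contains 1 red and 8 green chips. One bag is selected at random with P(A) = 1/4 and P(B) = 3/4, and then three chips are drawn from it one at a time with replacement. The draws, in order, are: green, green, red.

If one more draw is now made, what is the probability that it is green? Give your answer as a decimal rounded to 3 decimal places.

Compute the likelihood of the observed sequence for each case: P(data | bag A) = (8/10)(8/10)(2/10) = 0.128; P(data | bag B) = (8/9)(8/9)(1/9) = 0.087791.
The prior-weighted likelihoods are 1/4 · 0.128 = 0.032, 3/4 · 0.087791 = 0.065844; summing to 0.097844.
Normalising, the posterior is P(bag A | data) = 0.32705, P(bag B | data) = 0.67295.
Averaging over the posterior, P(green next | data) = (4/5)(0.32705) + (8/9)(0.67295) = 0.85982.

0.860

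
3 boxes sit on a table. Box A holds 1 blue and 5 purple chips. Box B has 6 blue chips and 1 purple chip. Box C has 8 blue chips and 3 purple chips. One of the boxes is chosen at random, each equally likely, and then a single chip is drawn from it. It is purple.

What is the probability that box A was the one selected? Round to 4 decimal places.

0.6672

Compute the likelihood of this draw for each case: P(data | box A) = (5/6) = 0.83333; P(data | box B) = (1/7) = 0.14286; P(data | box C) = (3/11) = 0.27273.
Weighting by the prior gives 1/3 · 0.83333 = 0.27778, 1/3 · 0.14286 = 0.047619, 1/3 · 0.27273 = 0.090909; these sum to 0.41631.
Therefore the posterior P(box A | data) = (0.27778) / (0.41631) = 0.66724.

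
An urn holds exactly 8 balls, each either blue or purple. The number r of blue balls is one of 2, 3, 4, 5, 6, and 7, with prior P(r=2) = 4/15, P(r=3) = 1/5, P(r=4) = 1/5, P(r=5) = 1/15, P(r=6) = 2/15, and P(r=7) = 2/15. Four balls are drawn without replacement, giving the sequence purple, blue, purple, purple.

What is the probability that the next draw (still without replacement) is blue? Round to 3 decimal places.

0.416

Compute the likelihood of the observed sequence for each case: P(data | r = 2) = (6/8)(2/7)(5/6)(4/5) = 0.14286; P(data | r = 3) = (5/8)(3/7)(4/6)(3/5) = 0.10714; P(data | r = 4) = (4/8)(4/7)(3/6)(2/5) = 0.057143; P(data | r = 5) = (3/8)(5/7)(2/6)(1/5) = 0.017857; P(data | r = 6) = (2/8)(6/7)(1/6)(0/5) = 0; P(data | r = 7) = (1/8)(7/7)(0/6) = 0.
The prior-weighted likelihoods are 4/15 · 0.14286 = 0.038095, 1/5 · 0.10714 = 0.021429, 1/5 · 0.057143 = 0.011429, 1/15 · 0.017857 = 0.0011905, 2/15 · 0 = 0, 2/15 · 0 = 0; with total 0.072143.
Normalising, the posterior is P(r = 2 | data) = 0.52805, P(r = 3 | data) = 0.29703, P(r = 4 | data) = 0.15842, P(r = 5 | data) = 0.016502, P(r = 6 | data) = 0, P(r = 7 | data) = 0.
Averaging over the posterior, P(blue next | data) = (1/4)(0.52805) + (1/2)(0.29703) + (3/4)(0.15842) + (1)(0.016502) = 0.41584.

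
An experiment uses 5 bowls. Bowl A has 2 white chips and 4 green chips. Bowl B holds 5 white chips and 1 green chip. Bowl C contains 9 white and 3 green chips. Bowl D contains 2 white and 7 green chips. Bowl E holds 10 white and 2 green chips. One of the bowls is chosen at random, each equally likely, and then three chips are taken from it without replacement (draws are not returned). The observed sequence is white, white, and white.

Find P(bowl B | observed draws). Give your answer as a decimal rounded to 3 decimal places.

0.350

Under each hypothesis, the probability of the observed sequence is: P(data | bowl A) = (2/6)(1/5)(0/4) = 0; P(data | bowl B) = (5/6)(4/5)(3/4) = 1/2; P(data | bowl C) = (9/12)(8/11)(7/10) = 21/55; P(data | bowl D) = (2/9)(1/8)(0/7) = 0; P(data | bowl E) = (10/12)(9/11)(8/10) = 6/11.
The prior-weighted likelihoods are 1/5 · 0 = 0, 1/5 · 1/2 = 1/10, 1/5 · 21/55 = 21/275, 1/5 · 0 = 0, 1/5 · 6/11 = 6/55; these sum to 157/550.
Hence P(bowl B | data) = (1/10) / (157/550) = 55/157.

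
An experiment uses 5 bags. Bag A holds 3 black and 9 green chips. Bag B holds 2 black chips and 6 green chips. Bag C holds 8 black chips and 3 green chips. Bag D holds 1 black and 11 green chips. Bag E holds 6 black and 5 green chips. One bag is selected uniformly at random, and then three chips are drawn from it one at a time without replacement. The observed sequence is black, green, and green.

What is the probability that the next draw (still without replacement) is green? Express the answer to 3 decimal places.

0.680

Compute the likelihood of the observed sequence for each case: P(data | bag A) = (3/12)(9/11)(8/10) = 9/55; P(data | bag B) = (2/8)(6/7)(5/6) = 5/28; P(data | bag C) = (8/11)(3/10)(2/9) = 8/165; P(data | bag D) = (1/12)(11/11)(10/10) = 1/12; P(data | bag E) = (6/11)(5/10)(4/9) = 4/33.
Multiplying each by its prior: 1/5 · 9/55 = 9/275, 1/5 · 5/28 = 1/28, 1/5 · 8/165 = 8/825, 1/5 · 1/12 = 1/60, 1/5 · 4/33 = 4/165; summing to 5/42.
Dividing through by the total gives posterior P(bag A | data) = 0.27491, P(bag B | data) = 0.3, P(bag C | data) = 0.081455, P(bag D | data) = 0.14, P(bag E | data) = 0.20364.
The predictive probability is P(green next | data) = (7/9)(0.27491) + (4/5)(0.3) + (1/8)(0.081455) + (1)(0.14) + (3/8)(0.20364) = 0.68036.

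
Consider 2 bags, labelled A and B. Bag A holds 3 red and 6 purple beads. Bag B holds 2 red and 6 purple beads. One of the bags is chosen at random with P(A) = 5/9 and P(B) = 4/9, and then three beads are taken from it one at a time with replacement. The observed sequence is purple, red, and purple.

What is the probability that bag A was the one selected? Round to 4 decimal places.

0.5684

Under each hypothesis, the probability of the observed sequence is: P(data | bag A) = (6/9)(3/9)(6/9) = 0.14815; P(data | bag B) = (6/8)(2/8)(6/8) = 0.14062.
Multiplying each by its prior: 5/9 · 0.14815 = 0.082305, 4/9 · 0.14062 = 0.0625; with total 0.1448.
By Bayes' rule, P(bag A | data) = (0.082305) / (0.1448) = 0.56838.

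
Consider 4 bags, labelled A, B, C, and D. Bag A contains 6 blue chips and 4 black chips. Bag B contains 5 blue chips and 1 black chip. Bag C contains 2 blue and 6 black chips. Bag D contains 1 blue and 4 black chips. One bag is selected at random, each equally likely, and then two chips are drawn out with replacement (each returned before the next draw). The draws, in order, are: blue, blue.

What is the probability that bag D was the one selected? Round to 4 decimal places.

0.0346

The likelihood of the observed sequence under each hypothesis: P(data | bag A) = (6/10)(6/10) = 0.36; P(data | bag B) = (5/6)(5/6) = 0.69444; P(data | bag C) = (2/8)(2/8) = 0.0625; P(data | bag D) = (1/5)(1/5) = 0.04.
The prior-weighted likelihoods are 1/4 · 0.36 = 0.09, 1/4 · 0.69444 = 0.17361, 1/4 · 0.0625 = 0.015625, 1/4 · 0.04 = 0.01; with total 0.28924.
Hence P(bag D | data) = (0.01) / (0.28924) = 0.034574.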